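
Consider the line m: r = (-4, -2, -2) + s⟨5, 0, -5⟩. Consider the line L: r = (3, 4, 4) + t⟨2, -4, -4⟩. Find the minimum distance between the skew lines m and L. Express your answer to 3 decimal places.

Common perpendicular direction n = (5, 0, -5) × (2, -4, -4) = (-20, 10, -20).
With w = (3, 4, 4) − (-4, -2, -2) = (7, 6, 6), w · n = -200.
Distance = |w · n| / |n| = |-200| / √900 ≈ 6.667.

6.667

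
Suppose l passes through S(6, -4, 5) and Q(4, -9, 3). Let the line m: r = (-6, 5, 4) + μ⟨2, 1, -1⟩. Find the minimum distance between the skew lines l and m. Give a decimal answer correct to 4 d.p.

11.9608

A direction vector for l is Q − S = (-2, -5, -2).
Common perpendicular direction n = (-2, -5, -2) × (2, 1, -1) = (7, -6, 8).
With w = (-6, 5, 4) − (6, -4, 5) = (-12, 9, -1), w · n = -146.
Distance = |w · n| / |n| = |-146| / √149 ≈ 11.9608.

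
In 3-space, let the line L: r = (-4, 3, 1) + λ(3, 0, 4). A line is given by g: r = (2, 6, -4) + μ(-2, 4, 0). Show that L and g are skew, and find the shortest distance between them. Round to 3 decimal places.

Common perpendicular direction n = (3, 0, 4) × (-2, 4, 0) = (-16, -8, 12).
With w = (2, 6, -4) − (-4, 3, 1) = (6, 3, -5), w · n = -180.
Since n ≠ 0 the lines are not parallel, and w · n = -180 ≠ 0 so they do not intersect; hence they are skew.
Distance = |w · n| / |n| = |-180| / √464 ≈ 8.356.

8.356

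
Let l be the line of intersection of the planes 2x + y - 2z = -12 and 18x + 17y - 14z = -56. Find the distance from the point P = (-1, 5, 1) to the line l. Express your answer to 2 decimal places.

4.42

Direction of l: (2, 1, -2) × (18, 17, -14) = (20, -8, 16).
A point on l: solving the two plane equations with x = -3 gives (-3, 4, 5).
Taking (-3, 4, 5) on l with direction v = (20, -8, 16): w = P − (-3, 4, 5) = (2, 1, -4), and w × v = (-16, -112, -36).
Distance = |w × v| / |v| = √14096 / √720 ≈ 4.42.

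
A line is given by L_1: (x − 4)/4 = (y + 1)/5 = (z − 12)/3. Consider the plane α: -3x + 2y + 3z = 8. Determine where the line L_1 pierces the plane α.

L_1 has direction (4, 5, 3) through (4, -1, 12).
Substitute r = (4, -1, 12) + t(4, 5, 3) into the plane: 22 + 7t = 8, so t = -2.
Intersection: (4, -1, 12) + (-2)·(4, 5, 3) = (-4, -11, 6).

(-4, -11, 6)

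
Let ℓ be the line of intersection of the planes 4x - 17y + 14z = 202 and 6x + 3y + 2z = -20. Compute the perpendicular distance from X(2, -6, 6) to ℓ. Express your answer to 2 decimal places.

Direction of ℓ: (4, -17, 14) × (6, 3, 2) = (-76, 76, 114).
A point on ℓ: solving the two plane equations with x = -1 gives (-1, -8, 5).
Taking (-1, -8, 5) on ℓ with direction v = (-76, 76, 114): w = X − (-1, -8, 5) = (3, 2, 1), and w × v = (152, -418, 380).
Distance = |w × v| / |v| = √342228 / √24548 ≈ 3.73.

3.73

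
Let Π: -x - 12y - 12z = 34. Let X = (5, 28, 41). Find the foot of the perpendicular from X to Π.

(2, -8, 5)

Foot = X − λn with λ = (n·X − d)/|n|² = (-833 − 34)/289 = -3.
Foot = (5, 28, 41) − (-3)·(-1, -12, -12) = (2, -8, 5).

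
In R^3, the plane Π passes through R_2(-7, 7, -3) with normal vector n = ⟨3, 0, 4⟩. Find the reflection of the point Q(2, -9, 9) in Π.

(-16, -9, -15)

Π: n·r = n·R_2 gives 3x + 4z = -33.
λ = (n·Q − d)/|n|² = (42 − (-33))/25 = 3.
Reflection = Q − 2λn = (2, -9, 9) − 6·(3, 0, 4) = (-16, -9, -15).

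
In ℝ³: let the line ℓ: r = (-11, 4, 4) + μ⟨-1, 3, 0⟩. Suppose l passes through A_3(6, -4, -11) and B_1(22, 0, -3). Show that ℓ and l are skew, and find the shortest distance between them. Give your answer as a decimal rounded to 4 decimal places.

19.4372

A direction vector for l is B_1 − A_3 = (16, 4, 8).
Common perpendicular direction n = (-1, 3, 0) × (16, 4, 8) = (24, 8, -52).
With w = (6, -4, -11) − (-11, 4, 4) = (17, -8, -15), w · n = 1124.
Since n ≠ 0 the lines are not parallel, and w · n = 1124 ≠ 0 so they do not intersect; hence they are skew.
Distance = |w · n| / |n| = |1124| / √3344 ≈ 19.4372.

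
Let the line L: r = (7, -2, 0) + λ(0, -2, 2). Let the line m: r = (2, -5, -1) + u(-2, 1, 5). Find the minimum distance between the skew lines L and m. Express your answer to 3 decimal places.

5.729

Common perpendicular direction n = (0, -2, 2) × (-2, 1, 5) = (-12, -4, -4).
With w = (2, -5, -1) − (7, -2, 0) = (-5, -3, -1), w · n = 76.
Distance = |w · n| / |n| = |76| / √176 ≈ 5.729.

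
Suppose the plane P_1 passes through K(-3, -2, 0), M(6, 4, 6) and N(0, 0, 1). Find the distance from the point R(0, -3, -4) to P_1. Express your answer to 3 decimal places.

2.496

KM = (9, 6, 6), KN = (3, 2, 1); a normal to P_1 is KM × KN = (-6, 9, 0).
Using K: P_1 has equation -6x + 9y = 0.
n·R − d = (-6)·(0) + (9)·(-3) + (0)·(-4) − 0 = -27; |n| = √117.
Distance = |-27| / √117 = 27/√117 ≈ 2.496.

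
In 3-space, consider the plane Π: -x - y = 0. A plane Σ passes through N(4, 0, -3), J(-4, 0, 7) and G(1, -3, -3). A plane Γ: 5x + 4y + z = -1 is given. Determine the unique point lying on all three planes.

(2, -2, -3)

NJ = (-8, 0, 10), NG = (-3, -3, 0); a normal to Σ is NJ × NG = (30, -30, 24).
Using N: Σ has equation 30x - 30y + 24z = 48.
Solving the 3×3 linear system -x - y = 0, 30x - 30y + 24z = 48, 5x + 4y + z = -1 (e.g. by elimination or Cramer's rule, determinant = 36) gives (2, -2, -3).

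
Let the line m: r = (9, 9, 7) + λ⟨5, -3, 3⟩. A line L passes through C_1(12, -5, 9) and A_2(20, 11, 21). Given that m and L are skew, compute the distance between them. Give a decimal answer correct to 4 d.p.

A direction vector for L is A_2 − C_1 = (8, 16, 12).
Common perpendicular direction n = (5, -3, 3) × (8, 16, 12) = (-84, -36, 104).
With w = (12, -5, 9) − (9, 9, 7) = (3, -14, 2), w · n = 460.
Distance = |w · n| / |n| = |460| / √19168 ≈ 3.3225.

3.3225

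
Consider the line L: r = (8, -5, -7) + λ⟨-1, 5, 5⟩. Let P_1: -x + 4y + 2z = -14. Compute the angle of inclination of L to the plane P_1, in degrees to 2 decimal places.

sin θ = |n·v| / (|n||v|) = |31| / (√21 · √51) = 0.94726.
θ ≈ 71.31°.

71.31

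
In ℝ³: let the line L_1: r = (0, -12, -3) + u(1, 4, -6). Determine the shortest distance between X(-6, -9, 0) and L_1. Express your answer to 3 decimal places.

7.161

Taking (0, -12, -3) on L_1 with direction v = (1, 4, -6): w = X − (0, -12, -3) = (-6, 3, 3), and w × v = (-30, -33, -27).
Distance = |w × v| / |v| = √2718 / √53 ≈ 7.161.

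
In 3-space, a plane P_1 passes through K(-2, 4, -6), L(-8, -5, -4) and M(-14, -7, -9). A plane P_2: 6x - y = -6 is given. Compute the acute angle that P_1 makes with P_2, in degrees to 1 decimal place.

KL = (-6, -9, 2), KM = (-12, -11, -3); a normal to P_1 is KL × KM = (49, -42, -42).
Using K: P_1 has equation 49x - 42y - 42z = -14.
cos θ = |n₁·n₂| / (|n₁||n₂|) = |336| / (√5929 · √37).
θ = arccos(0.71738) ≈ 44.2°.

44.2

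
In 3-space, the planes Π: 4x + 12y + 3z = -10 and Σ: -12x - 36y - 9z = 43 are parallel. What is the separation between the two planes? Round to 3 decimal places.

Rescale Σ by 1/(-3): 4x + 12y + 3z = -43/3. Then distance = |-10 − (-43/3)| / √169 ≈ 0.333.

0.333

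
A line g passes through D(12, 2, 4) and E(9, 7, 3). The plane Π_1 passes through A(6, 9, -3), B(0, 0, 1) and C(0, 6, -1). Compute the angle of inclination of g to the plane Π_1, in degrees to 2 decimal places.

1.51

A direction vector for g is E − D = (-3, 5, -1).
AB = (-6, -9, 4), AC = (-6, -3, 2); a normal to Π_1 is AB × AC = (-6, -12, -36).
Using A: Π_1 has equation -6x - 12y - 36z = -36.
sin θ = |n·v| / (|n||v|) = |-6| / (√1476 · √35) = 0.02640.
θ ≈ 1.51°.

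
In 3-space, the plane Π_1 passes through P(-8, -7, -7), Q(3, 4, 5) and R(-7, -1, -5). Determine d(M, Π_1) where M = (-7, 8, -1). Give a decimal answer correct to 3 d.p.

1.733

PQ = (11, 11, 12), PR = (1, 6, 2); a normal to Π_1 is PQ × PR = (-50, -10, 55).
Using P: Π_1 has equation -50x - 10y + 55z = 85.
n·M − d = (-50)·(-7) + (-10)·(8) + (55)·(-1) − 85 = 130; |n| = √5625.
Distance = |130| / √5625 = 130/√5625 ≈ 1.733.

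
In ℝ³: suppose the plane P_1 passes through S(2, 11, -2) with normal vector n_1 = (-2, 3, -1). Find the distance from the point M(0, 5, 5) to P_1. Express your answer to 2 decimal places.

P_1: n_1·r = n_1·S gives -2x + 3y - z = 31.
n·M − d = (-2)·(0) + (3)·(5) + (-1)·(5) − 31 = -21; |n| = √14.
Distance = |-21| / √14 = 21/√14 ≈ 5.61.

5.61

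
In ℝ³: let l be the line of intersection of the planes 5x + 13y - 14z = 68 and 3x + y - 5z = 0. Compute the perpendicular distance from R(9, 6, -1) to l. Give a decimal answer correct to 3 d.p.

7.305

Direction of l: (5, 13, -14) × (3, 1, -5) = (-51, -17, -34).
A point on l: solving the two plane equations with x = 10 gives (10, 10, 8).
Taking (10, 10, 8) on l with direction v = (-51, -17, -34): w = R − (10, 10, 8) = (-1, -4, -9), and w × v = (-17, 425, -187).
Distance = |w × v| / |v| = √215883 / √4046 ≈ 7.305.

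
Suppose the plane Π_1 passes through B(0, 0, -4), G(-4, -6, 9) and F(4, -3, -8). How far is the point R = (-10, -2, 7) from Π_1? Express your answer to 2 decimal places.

BG = (-4, -6, 13), BF = (4, -3, -4); a normal to Π_1 is BG × BF = (63, 36, 36).
Using B: Π_1 has equation 63x + 36y + 36z = -144.
n·R − d = (63)·(-10) + (36)·(-2) + (36)·(7) − (-144) = -306; |n| = √6561.
Distance = |-306| / √6561 = 306/√6561 ≈ 3.78.

3.78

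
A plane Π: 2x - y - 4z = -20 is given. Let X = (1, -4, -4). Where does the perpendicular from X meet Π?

(-3, -2, 4)

Foot = X − λn with λ = (n·X − d)/|n|² = (22 − (-20))/21 = 2.
Foot = (1, -4, -4) − 2·(2, -1, -4) = (-3, -2, 4).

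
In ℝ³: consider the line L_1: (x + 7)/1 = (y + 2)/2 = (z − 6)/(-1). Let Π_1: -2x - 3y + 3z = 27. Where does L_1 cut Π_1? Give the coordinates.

(-6, 0, 5)

L_1 has direction (1, 2, -1) through (-7, -2, 6).
Substitute r = (-7, -2, 6) + t(1, 2, -1) into the plane: 38 + (-11)t = 27, so t = 1.
Intersection: (-7, -2, 6) + 1·(1, 2, -1) = (-6, 0, 5).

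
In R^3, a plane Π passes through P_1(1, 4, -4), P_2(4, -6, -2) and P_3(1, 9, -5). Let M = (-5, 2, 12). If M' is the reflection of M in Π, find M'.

(-5, -4, -18)

P_1P_2 = (3, -10, 2), P_1P_3 = (0, 5, -1); a normal to Π is P_1P_2 × P_1P_3 = (0, 3, 15).
Using P_1: Π has equation 3y + 15z = -48.
λ = (n·M − d)/|n|² = (186 − (-48))/234 = 1.
Reflection = M − 2λn = (-5, 2, 12) − 2·(0, 3, 15) = (-5, -4, -18).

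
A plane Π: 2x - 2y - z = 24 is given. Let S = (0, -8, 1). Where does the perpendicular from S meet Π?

Foot = S − λn with λ = (n·S − d)/|n|² = (15 − 24)/9 = -1.
Foot = (0, -8, 1) − (-1)·(2, -2, -1) = (2, -10, 0).

(2, -10, 0)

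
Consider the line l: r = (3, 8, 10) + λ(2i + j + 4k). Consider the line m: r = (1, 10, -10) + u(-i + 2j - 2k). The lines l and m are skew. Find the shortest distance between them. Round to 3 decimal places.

7.155

Common perpendicular direction n = (2, 1, 4) × (-1, 2, -2) = (-10, 0, 5).
With w = (1, 10, -10) − (3, 8, 10) = (-2, 2, -20), w · n = -80.
Distance = |w · n| / |n| = |-80| / √125 ≈ 7.155.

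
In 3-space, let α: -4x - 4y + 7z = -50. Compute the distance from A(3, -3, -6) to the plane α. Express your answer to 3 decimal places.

0.889

n·A − d = (-4)·(3) + (-4)·(-3) + (7)·(-6) − (-50) = 8; |n| = √81.
Distance = |8| / √81 = 8/√81 ≈ 0.889.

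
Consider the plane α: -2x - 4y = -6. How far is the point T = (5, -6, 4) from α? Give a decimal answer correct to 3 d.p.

n·T − d = (-2)·(5) + (-4)·(-6) + (0)·(4) − (-6) = 20; |n| = √20.
Distance = |20| / √20 = 20/√20 ≈ 4.472.

4.472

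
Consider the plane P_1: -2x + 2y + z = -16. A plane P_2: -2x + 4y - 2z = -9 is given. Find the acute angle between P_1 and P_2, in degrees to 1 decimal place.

cos θ = |n₁·n₂| / (|n₁||n₂|) = |10| / (√9 · √24).
θ = arccos(0.68041) ≈ 47.1°.

47.1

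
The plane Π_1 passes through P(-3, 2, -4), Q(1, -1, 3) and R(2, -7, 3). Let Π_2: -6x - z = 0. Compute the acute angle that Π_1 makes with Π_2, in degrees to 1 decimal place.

36.9

PQ = (4, -3, 7), PR = (5, -9, 7); a normal to Π_1 is PQ × PR = (42, 7, -21).
Using P: Π_1 has equation 42x + 7y - 21z = -28.
cos θ = |n₁·n₂| / (|n₁||n₂|) = |-231| / (√2254 · √37).
θ = arccos(0.79990) ≈ 36.9°.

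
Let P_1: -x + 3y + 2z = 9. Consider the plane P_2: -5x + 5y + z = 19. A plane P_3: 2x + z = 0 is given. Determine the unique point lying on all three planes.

Solving the 3×3 linear system -x + 3y + 2z = 9, -5x + 5y + z = 19, 2x + z = 0 (e.g. by elimination or Cramer's rule, determinant = -4) gives (3, 8, -6).

(3, 8, -6)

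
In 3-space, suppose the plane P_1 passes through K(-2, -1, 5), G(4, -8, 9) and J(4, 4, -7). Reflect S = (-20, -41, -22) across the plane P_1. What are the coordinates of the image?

KG = (6, -7, 4), KJ = (6, 5, -12); a normal to P_1 is KG × KJ = (64, 96, 72).
Using K: P_1 has equation 64x + 96y + 72z = 136.
λ = (n·S − d)/|n|² = (-6800 − 136)/18496 = -3/8.
Reflection = S − 2λn = (-20, -41, -22) − (-3/4)·(64, 96, 72) = (28, 31, 32).

(28, 31, 32)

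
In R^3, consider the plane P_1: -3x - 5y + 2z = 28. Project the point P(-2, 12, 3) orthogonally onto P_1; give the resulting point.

(-8, 2, 7)

Foot = P − λn with λ = (n·P − d)/|n|² = (-48 − 28)/38 = -2.
Foot = (-2, 12, 3) − (-2)·(-3, -5, 2) = (-8, 2, 7).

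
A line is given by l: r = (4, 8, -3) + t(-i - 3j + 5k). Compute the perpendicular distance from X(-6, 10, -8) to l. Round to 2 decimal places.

Taking (4, 8, -3) on l with direction v = (-1, -3, 5): w = X − (4, 8, -3) = (-10, 2, -5), and w × v = (-5, 55, 32).
Distance = |w × v| / |v| = √4074 / √35 ≈ 10.79.

10.79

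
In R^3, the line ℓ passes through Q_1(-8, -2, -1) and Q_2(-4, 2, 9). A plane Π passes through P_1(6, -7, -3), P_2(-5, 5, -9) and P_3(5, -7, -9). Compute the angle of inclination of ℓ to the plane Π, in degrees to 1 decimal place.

A direction vector for ℓ is Q_2 − Q_1 = (4, 4, 10).
P_1P_2 = (-11, 12, -6), P_1P_3 = (-1, 0, -6); a normal to Π is P_1P_2 × P_1P_3 = (-72, -60, 12).
Using P_1: Π has equation -72x - 60y + 12z = -48.
sin θ = |n·v| / (|n||v|) = |-408| / (√8928 · √132) = 0.37583.
θ ≈ 22.1°.

22.1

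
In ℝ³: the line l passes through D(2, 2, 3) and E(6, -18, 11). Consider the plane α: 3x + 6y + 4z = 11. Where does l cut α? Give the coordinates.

A direction vector for l is E − D = (4, -20, 8).
Substitute r = (2, 2, 3) + t(4, -20, 8) into the plane: 30 + (-76)t = 11, so t = 1/4.
Intersection: (2, 2, 3) + (1/4)·(4, -20, 8) = (3, -3, 5).

(3, -3, 5)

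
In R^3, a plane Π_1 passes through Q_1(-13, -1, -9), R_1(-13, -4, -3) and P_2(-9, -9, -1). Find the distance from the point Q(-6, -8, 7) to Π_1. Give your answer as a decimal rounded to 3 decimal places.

Q_1R_1 = (0, -3, 6), Q_1P_2 = (4, -8, 8); a normal to Π_1 is Q_1R_1 × Q_1P_2 = (24, 24, 12).
Using Q_1: Π_1 has equation 24x + 24y + 12z = -444.
n·Q − d = (24)·(-6) + (24)·(-8) + (12)·(7) − (-444) = 192; |n| = √1296.
Distance = |192| / √1296 = 192/√1296 ≈ 5.333.

5.333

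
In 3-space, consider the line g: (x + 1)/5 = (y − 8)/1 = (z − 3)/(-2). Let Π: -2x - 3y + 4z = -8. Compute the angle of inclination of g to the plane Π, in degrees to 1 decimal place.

45.4

g has direction (5, 1, -2) through (-1, 8, 3).
sin θ = |n·v| / (|n||v|) = |-21| / (√29 · √30) = 0.71197.
θ ≈ 45.4°.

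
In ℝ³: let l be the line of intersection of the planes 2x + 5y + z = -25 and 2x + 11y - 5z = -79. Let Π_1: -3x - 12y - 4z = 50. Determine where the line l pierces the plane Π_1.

Direction of l: (2, 5, 1) × (2, 11, -5) = (-36, 12, 12).
A point on l: solving the two plane equations with x = 1 gives (1, -6, 3).
Substitute r = (1, -6, 3) + t(-36, 12, 12) into the plane: 57 + (-84)t = 50, so t = 1/12.
Intersection: (1, -6, 3) + (1/12)·(-36, 12, 12) = (-2, -5, 4).

(-2, -5, 4)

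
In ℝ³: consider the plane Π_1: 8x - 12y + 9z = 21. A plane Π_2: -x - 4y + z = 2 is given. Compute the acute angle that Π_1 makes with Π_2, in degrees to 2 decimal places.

47.21

cos θ = |n₁·n₂| / (|n₁||n₂|) = |49| / (√289 · √18).
θ = arccos(0.67938) ≈ 47.21°.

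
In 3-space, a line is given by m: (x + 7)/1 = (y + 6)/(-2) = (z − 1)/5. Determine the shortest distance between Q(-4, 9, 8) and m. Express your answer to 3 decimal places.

m has direction (1, -2, 5) through (-7, -6, 1).
Taking (-7, -6, 1) on m with direction v = (1, -2, 5): w = Q − (-7, -6, 1) = (3, 15, 7), and w × v = (89, -8, -21).
Distance = |w × v| / |v| = √8426 / √30 ≈ 16.759.

16.759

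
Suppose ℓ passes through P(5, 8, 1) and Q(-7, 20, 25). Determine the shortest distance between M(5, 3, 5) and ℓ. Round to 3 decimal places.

A direction vector for ℓ is Q − P = (-12, 12, 24).
Taking (5, 8, 1) on ℓ with direction v = (-12, 12, 24): w = M − (5, 8, 1) = (0, -5, 4), and w × v = (-168, -48, -60).
Distance = |w × v| / |v| = √34128 / √864 ≈ 6.285.

6.285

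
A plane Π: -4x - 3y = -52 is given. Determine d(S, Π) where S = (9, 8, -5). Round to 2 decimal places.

1.60

n·S − d = (-4)·(9) + (-3)·(8) + (0)·(-5) − (-52) = -8; |n| = √25.
Distance = |-8| / √25 = 8/√25 ≈ 1.60.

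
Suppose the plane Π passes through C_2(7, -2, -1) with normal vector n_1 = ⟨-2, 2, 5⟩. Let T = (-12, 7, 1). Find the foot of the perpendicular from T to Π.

Π: n_1·r = n_1·C_2 gives -2x + 2y + 5z = -23.
Foot = T − λn with λ = (n·T − d)/|n|² = (43 − (-23))/33 = 2.
Foot = (-12, 7, 1) − 2·(-2, 2, 5) = (-8, 3, -9).

(-8, 3, -9)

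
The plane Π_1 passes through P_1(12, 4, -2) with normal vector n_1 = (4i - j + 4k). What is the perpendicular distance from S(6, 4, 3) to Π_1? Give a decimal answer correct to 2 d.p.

Π_1: n_1·r = n_1·P_1 gives 4x - y + 4z = 36.
n·S − d = (4)·(6) + (-1)·(4) + (4)·(3) − 36 = -4; |n| = √33.
Distance = |-4| / √33 = 4/√33 ≈ 0.70.

0.70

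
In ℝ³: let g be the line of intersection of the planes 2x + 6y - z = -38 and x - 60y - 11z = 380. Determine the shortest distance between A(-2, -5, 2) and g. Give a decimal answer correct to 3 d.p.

3.123

Direction of g: (2, 6, -1) × (1, -60, -11) = (-126, 21, -126).
A point on g: solving the two plane equations with x = -8 gives (-8, -5, -8).
Taking (-8, -5, -8) on g with direction v = (-126, 21, -126): w = A − (-8, -5, -8) = (6, 0, 10), and w × v = (-210, -504, 126).
Distance = |w × v| / |v| = √313992 / √32193 ≈ 3.123.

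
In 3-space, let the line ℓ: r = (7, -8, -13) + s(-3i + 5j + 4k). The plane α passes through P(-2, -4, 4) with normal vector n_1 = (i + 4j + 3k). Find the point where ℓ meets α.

(1, 2, -5)

α: n_1·r = n_1·P gives x + 4y + 3z = -6.
Substitute r = (7, -8, -13) + t(-3, 5, 4) into the plane: -64 + 29t = -6, so t = 2.
Intersection: (7, -8, -13) + 2·(-3, 5, 4) = (1, 2, -5).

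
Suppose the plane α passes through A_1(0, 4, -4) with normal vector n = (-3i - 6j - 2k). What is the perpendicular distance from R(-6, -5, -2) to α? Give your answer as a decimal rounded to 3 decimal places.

9.714

α: n·r = n·A_1 gives -3x - 6y - 2z = -16.
n·R − d = (-3)·(-6) + (-6)·(-5) + (-2)·(-2) − (-16) = 68; |n| = √49.
Distance = |68| / √49 = 68/√49 ≈ 9.714.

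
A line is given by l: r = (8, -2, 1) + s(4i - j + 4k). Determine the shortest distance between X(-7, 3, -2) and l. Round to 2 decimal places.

Taking (8, -2, 1) on l with direction v = (4, -1, 4): w = X − (8, -2, 1) = (-15, 5, -3), and w × v = (17, 48, -5).
Distance = |w × v| / |v| = √2618 / √33 ≈ 8.91.

8.91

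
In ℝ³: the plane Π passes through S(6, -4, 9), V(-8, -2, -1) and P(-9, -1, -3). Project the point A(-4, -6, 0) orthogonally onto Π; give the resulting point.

(-5, -3, 2)

SV = (-14, 2, -10), SP = (-15, 3, -12); a normal to Π is SV × SP = (6, -18, -12).
Using S: Π has equation 6x - 18y - 12z = 0.
Foot = A − λn with λ = (n·A − d)/|n|² = (84 − 0)/504 = 1/6.
Foot = (-4, -6, 0) − (1/6)·(6, -18, -12) = (-5, -3, 2).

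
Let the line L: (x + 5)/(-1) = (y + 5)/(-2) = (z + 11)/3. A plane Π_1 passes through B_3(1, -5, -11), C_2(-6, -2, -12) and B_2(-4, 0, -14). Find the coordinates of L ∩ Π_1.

L has direction (-1, -2, 3) through (-5, -5, -11).
B_3C_2 = (-7, 3, -1), B_3B_2 = (-5, 5, -3); a normal to Π_1 is B_3C_2 × B_3B_2 = (-4, -16, -20).
Using B_3: Π_1 has equation -4x - 16y - 20z = 296.
Substitute r = (-5, -5, -11) + t(-1, -2, 3) into the plane: 320 + (-24)t = 296, so t = 1.
Intersection: (-5, -5, -11) + 1·(-1, -2, 3) = (-6, -7, -8).

(-6, -7, -8)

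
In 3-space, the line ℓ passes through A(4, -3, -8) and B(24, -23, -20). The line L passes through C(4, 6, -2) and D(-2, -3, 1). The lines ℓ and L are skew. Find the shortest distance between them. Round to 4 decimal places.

4.9179

A direction vector for ℓ is B − A = (20, -20, -12).
A direction vector for L is D − C = (-6, -9, 3).
Common perpendicular direction n = (20, -20, -12) × (-6, -9, 3) = (-168, 12, -300).
With w = (4, 6, -2) − (4, -3, -8) = (0, 9, 6), w · n = -1692.
Distance = |w · n| / |n| = |-1692| / √118368 ≈ 4.9179.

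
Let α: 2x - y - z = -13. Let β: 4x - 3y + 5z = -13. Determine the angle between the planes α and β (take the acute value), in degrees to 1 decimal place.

69.7

cos θ = |n₁·n₂| / (|n₁||n₂|) = |6| / (√6 · √50).
θ = arccos(0.34641) ≈ 69.7°.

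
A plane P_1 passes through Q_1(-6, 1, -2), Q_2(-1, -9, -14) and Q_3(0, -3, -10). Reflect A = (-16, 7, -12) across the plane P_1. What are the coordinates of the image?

Q_1Q_2 = (5, -10, -12), Q_1Q_3 = (6, -4, -8); a normal to P_1 is Q_1Q_2 × Q_1Q_3 = (32, -32, 40).
Using Q_1: P_1 has equation 32x - 32y + 40z = -304.
λ = (n·A − d)/|n|² = (-1216 − (-304))/3648 = -1/4.
Reflection = A − 2λn = (-16, 7, -12) − (-1/2)·(32, -32, 40) = (0, -9, 8).

(0, -9, 8)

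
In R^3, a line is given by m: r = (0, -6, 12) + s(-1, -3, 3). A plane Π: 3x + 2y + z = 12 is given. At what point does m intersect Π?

Substitute r = (0, -6, 12) + t(-1, -3, 3) into the plane: 0 + (-6)t = 12, so t = -2.
Intersection: (0, -6, 12) + (-2)·(-1, -3, 3) = (2, 0, 6).

(2, 0, 6)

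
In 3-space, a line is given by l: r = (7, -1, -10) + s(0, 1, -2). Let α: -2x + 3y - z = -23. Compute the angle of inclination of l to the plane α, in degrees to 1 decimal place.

36.7

sin θ = |n·v| / (|n||v|) = |5| / (√14 · √5) = 0.59761.
θ ≈ 36.7°.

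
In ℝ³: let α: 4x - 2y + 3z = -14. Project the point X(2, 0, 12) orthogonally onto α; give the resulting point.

(-6, 4, 6)

Foot = X − λn with λ = (n·X − d)/|n|² = (44 − (-14))/29 = 2.
Foot = (2, 0, 12) − 2·(4, -2, 3) = (-6, 4, 6).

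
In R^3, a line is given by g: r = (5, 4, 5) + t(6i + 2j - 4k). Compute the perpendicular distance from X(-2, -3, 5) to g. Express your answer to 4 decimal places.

6.4807

Taking (5, 4, 5) on g with direction v = (6, 2, -4): w = X − (5, 4, 5) = (-7, -7, 0), and w × v = (28, -28, 28).
Distance = |w × v| / |v| = √2352 / √56 ≈ 6.4807.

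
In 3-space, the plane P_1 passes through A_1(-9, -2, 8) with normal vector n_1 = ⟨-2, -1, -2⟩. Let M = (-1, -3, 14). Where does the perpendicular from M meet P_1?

(-7, -6, 8)

P_1: n_1·r = n_1·A_1 gives -2x - y - 2z = 4.
Foot = M − λn with λ = (n·M − d)/|n|² = (-23 − 4)/9 = -3.
Foot = (-1, -3, 14) − (-3)·(-2, -1, -2) = (-7, -6, 8).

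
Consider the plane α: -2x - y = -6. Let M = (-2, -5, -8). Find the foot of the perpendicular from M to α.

(4, -2, -8)

Foot = M − λn with λ = (n·M − d)/|n|² = (9 − (-6))/5 = 3.
Foot = (-2, -5, -8) − 3·(-2, -1, 0) = (4, -2, -8).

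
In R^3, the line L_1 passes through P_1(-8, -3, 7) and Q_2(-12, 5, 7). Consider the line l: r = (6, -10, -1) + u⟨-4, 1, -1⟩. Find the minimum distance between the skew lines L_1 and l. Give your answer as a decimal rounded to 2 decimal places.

10.48

A direction vector for L_1 is Q_2 − P_1 = (-4, 8, 0).
Common perpendicular direction n = (-4, 8, 0) × (-4, 1, -1) = (-8, -4, 28).
With w = (6, -10, -1) − (-8, -3, 7) = (14, -7, -8), w · n = -308.
Distance = |w · n| / |n| = |-308| / √864 ≈ 10.48.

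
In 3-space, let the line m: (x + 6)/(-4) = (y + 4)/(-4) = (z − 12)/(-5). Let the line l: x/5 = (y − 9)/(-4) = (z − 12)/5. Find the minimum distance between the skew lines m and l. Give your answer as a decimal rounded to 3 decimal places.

5.643

m has direction (-4, -4, -5) through (-6, -4, 12).
l has direction (5, -4, 5) through (0, 9, 12).
Common perpendicular direction n = (-4, -4, -5) × (5, -4, 5) = (-40, -5, 36).
With w = (0, 9, 12) − (-6, -4, 12) = (6, 13, 0), w · n = -305.
Distance = |w · n| / |n| = |-305| / √2921 ≈ 5.643.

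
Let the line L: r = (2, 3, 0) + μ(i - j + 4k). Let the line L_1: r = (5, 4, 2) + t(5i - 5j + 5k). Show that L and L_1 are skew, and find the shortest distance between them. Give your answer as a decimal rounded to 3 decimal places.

2.828

Common perpendicular direction n = (1, -1, 4) × (5, -5, 5) = (15, 15, 0).
With w = (5, 4, 2) − (2, 3, 0) = (3, 1, 2), w · n = 60.
Since n ≠ 0 the lines are not parallel, and w · n = 60 ≠ 0 so they do not intersect; hence they are skew.
Distance = |w · n| / |n| = |60| / √450 ≈ 2.828.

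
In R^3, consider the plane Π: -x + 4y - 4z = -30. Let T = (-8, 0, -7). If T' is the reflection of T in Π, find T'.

(-4, -16, 9)

λ = (n·T − d)/|n|² = (36 − (-30))/33 = 2.
Reflection = T − 2λn = (-8, 0, -7) − 4·(-1, 4, -4) = (-4, -16, 9).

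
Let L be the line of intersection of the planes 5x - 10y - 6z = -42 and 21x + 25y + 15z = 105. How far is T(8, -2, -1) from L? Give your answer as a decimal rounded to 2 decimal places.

9.90

Direction of L: (5, -10, -6) × (21, 25, 15) = (0, -201, 335).
A point on L: solving the two plane equations with y = 3 gives (0, 3, 2).
Taking (0, 3, 2) on L with direction v = (0, -201, 335): w = T − (0, 3, 2) = (8, -5, -3), and w × v = (-2278, -2680, -1608).
Distance = |w × v| / |v| = √14957348 / √152626 ≈ 9.90.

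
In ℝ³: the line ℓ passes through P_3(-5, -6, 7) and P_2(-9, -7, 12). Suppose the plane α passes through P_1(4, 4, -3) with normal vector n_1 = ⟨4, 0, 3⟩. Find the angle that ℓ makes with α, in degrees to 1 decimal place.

1.8

A direction vector for ℓ is P_2 − P_3 = (-4, -1, 5).
α: n_1·r = n_1·P_1 gives 4x + 3z = 7.
sin θ = |n·v| / (|n||v|) = |-1| / (√25 · √42) = 0.03086.
θ ≈ 1.8°.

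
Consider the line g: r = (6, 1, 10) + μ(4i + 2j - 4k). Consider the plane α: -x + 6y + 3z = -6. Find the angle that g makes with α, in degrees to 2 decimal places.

sin θ = |n·v| / (|n||v|) = |-4| / (√46 · √36) = 0.09829.
θ ≈ 5.64°.

5.64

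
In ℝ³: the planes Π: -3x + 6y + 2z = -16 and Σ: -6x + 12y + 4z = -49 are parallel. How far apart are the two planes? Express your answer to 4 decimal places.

Rescale Σ by 1/2: -3x + 6y + 2z = -49/2. Then distance = |-16 − (-49/2)| / √49 ≈ 1.2143.

1.2143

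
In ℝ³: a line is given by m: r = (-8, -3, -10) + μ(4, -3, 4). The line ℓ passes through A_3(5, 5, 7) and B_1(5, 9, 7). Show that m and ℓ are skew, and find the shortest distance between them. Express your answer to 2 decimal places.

A direction vector for ℓ is B_1 − A_3 = (0, 4, 0).
Common perpendicular direction n = (4, -3, 4) × (0, 4, 0) = (-16, 0, 16).
With w = (5, 5, 7) − (-8, -3, -10) = (13, 8, 17), w · n = 64.
Since n ≠ 0 the lines are not parallel, and w · n = 64 ≠ 0 so they do not intersect; hence they are skew.
Distance = |w · n| / |n| = |64| / √512 ≈ 2.83.

2.83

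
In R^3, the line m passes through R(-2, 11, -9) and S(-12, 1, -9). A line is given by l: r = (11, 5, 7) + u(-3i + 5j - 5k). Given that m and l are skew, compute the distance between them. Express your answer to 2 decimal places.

A direction vector for m is S − R = (-10, -10, 0).
Common perpendicular direction n = (-10, -10, 0) × (-3, 5, -5) = (50, -50, -80).
With w = (11, 5, 7) − (-2, 11, -9) = (13, -6, 16), w · n = -330.
Distance = |w · n| / |n| = |-330| / √11400 ≈ 3.09.

3.09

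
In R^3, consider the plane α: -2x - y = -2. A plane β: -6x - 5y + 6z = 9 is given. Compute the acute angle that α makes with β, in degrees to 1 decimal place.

39.5

cos θ = |n₁·n₂| / (|n₁||n₂|) = |17| / (√5 · √97).
θ = arccos(0.77193) ≈ 39.5°.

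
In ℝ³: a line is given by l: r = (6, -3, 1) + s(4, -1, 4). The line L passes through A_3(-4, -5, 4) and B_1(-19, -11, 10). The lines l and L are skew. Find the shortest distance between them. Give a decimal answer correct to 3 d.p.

1.367

A direction vector for L is B_1 − A_3 = (-15, -6, 6).
Common perpendicular direction n = (4, -1, 4) × (-15, -6, 6) = (18, -84, -39).
With w = (-4, -5, 4) − (6, -3, 1) = (-10, -2, 3), w · n = -129.
Distance = |w · n| / |n| = |-129| / √8901 ≈ 1.367.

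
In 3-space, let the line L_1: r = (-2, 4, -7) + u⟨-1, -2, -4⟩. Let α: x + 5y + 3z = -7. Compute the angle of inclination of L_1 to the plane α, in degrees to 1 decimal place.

58.0

sin θ = |n·v| / (|n||v|) = |-23| / (√35 · √21) = 0.84837.
θ ≈ 58.0°.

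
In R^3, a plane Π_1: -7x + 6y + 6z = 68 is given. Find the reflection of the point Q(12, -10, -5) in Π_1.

(-16, 14, 19)

λ = (n·Q − d)/|n|² = (-174 − 68)/121 = -2.
Reflection = Q − 2λn = (12, -10, -5) − (-4)·(-7, 6, 6) = (-16, 14, 19).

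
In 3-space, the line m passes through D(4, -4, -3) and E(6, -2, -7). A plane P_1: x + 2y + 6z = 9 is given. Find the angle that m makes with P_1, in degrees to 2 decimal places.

35.02

A direction vector for m is E − D = (2, 2, -4).
sin θ = |n·v| / (|n||v|) = |-18| / (√41 · √24) = 0.57382.
θ ≈ 35.02°.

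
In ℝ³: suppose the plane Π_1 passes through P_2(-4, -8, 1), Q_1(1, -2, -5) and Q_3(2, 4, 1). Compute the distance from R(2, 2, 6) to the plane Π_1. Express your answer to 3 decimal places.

2.286

P_2Q_1 = (5, 6, -6), P_2Q_3 = (6, 12, 0); a normal to Π_1 is P_2Q_1 × P_2Q_3 = (72, -36, 24).
Using P_2: Π_1 has equation 72x - 36y + 24z = 24.
n·R − d = (72)·(2) + (-36)·(2) + (24)·(6) − 24 = 192; |n| = √7056.
Distance = |192| / √7056 = 192/√7056 ≈ 2.286.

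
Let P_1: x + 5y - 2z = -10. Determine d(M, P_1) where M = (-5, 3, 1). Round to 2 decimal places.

n·M − d = (1)·(-5) + (5)·(3) + (-2)·(1) − (-10) = 18; |n| = √30.
Distance = |18| / √30 = 18/√30 ≈ 3.29.

3.29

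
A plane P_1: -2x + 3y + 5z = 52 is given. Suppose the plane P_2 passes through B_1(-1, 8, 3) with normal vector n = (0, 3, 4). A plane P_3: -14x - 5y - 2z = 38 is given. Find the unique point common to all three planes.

P_2: n·r = n·B_1 gives 3y + 4z = 36.
Solving the 3×3 linear system -2x + 3y + 5z = 52, 3y + 4z = 36, -14x - 5y - 2z = 38 (e.g. by elimination or Cramer's rule, determinant = 14) gives (-5, 4, 6).

(-5, 4, 6)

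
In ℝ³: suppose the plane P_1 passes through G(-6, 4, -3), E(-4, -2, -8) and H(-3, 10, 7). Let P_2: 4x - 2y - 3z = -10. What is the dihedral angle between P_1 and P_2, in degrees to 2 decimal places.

61.79

GE = (2, -6, -5), GH = (3, 6, 10); a normal to P_1 is GE × GH = (-30, -35, 30).
Using G: P_1 has equation -30x - 35y + 30z = -50.
cos θ = |n₁·n₂| / (|n₁||n₂|) = |-140| / (√3025 · √29).
θ = arccos(0.47268) ≈ 61.79°.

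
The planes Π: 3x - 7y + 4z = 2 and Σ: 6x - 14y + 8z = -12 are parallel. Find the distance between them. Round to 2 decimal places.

Rescale Σ by 1/2: 3x - 7y + 4z = -6. Then distance = |2 − (-6)| / √74 ≈ 0.93.

0.93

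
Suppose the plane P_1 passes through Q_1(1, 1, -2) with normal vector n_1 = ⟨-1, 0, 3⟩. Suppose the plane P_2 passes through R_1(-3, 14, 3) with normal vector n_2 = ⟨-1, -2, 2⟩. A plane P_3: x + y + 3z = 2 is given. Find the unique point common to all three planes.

(1, 7, -2)

P_1: n_1·r = n_1·Q_1 gives -x + 3z = -7.
P_2: n_2·r = n_2·R_1 gives -x - 2y + 2z = -19.
Solving the 3×3 linear system -x + 3z = -7, -x - 2y + 2z = -19, x + y + 3z = 2 (e.g. by elimination or Cramer's rule, determinant = 11) gives (1, 7, -2).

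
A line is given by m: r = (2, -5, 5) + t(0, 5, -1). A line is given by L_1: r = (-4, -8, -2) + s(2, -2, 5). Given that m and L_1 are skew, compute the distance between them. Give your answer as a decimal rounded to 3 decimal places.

2.464

Common perpendicular direction n = (0, 5, -1) × (2, -2, 5) = (23, -2, -10).
With w = (-4, -8, -2) − (2, -5, 5) = (-6, -3, -7), w · n = -62.
Distance = |w · n| / |n| = |-62| / √633 ≈ 2.464.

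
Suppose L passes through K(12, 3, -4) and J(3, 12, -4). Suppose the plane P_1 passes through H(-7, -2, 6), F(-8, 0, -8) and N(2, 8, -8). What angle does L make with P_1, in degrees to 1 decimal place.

A direction vector for L is J − K = (-9, 9, 0).
HF = (-1, 2, -14), HN = (9, 10, -14); a normal to P_1 is HF × HN = (112, -140, -28).
Using H: P_1 has equation 112x - 140y - 28z = -672.
sin θ = |n·v| / (|n||v|) = |-2268| / (√32928 · √162) = 0.98198.
θ ≈ 79.1°.

79.1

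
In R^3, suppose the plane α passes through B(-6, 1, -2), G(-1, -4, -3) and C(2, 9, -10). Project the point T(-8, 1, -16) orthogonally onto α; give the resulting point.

BG = (5, -5, -1), BC = (8, 8, -8); a normal to α is BG × BC = (48, 32, 80).
Using B: α has equation 48x + 32y + 80z = -416.
Foot = T − λn with λ = (n·T − d)/|n|² = (-1632 − (-416))/9728 = -1/8.
Foot = (-8, 1, -16) − (-1/8)·(48, 32, 80) = (-2, 5, -6).

(-2, 5, -6)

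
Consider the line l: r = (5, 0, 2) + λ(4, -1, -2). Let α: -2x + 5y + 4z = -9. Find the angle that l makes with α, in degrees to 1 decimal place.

43.1

sin θ = |n·v| / (|n||v|) = |-21| / (√45 · √21) = 0.68313.
θ ≈ 43.1°.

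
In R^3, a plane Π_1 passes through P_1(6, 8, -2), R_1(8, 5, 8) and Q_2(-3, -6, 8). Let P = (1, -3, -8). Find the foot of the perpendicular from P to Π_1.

P_1R_1 = (2, -3, 10), P_1Q_2 = (-9, -14, 10); a normal to Π_1 is P_1R_1 × P_1Q_2 = (110, -110, -55).
Using P_1: Π_1 has equation 110x - 110y - 55z = -110.
Foot = P − λn with λ = (n·P − d)/|n|² = (880 − (-110))/27225 = 2/55.
Foot = (1, -3, -8) − (2/55)·(110, -110, -55) = (-3, 1, -6).

(-3, 1, -6)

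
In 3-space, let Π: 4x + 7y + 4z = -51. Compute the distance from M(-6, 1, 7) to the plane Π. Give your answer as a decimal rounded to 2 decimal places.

6.89

n·M − d = (4)·(-6) + (7)·(1) + (4)·(7) − (-51) = 62; |n| = √81.
Distance = |62| / √81 = 62/√81 ≈ 6.89.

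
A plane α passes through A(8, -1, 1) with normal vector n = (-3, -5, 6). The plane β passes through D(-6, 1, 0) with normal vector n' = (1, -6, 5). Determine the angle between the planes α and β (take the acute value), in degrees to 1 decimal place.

30.1

α: n·r = n·A gives -3x - 5y + 6z = -13.
β: n'·r = n'·D gives x - 6y + 5z = -12.
cos θ = |n₁·n₂| / (|n₁||n₂|) = |57| / (√70 · √62).
θ = arccos(0.86523) ≈ 30.1°.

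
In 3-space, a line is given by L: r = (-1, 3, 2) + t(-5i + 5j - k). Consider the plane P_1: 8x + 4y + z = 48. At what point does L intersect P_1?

(9, -7, 4)

Substitute r = (-1, 3, 2) + t(-5, 5, -1) into the plane: 6 + (-21)t = 48, so t = -2.
Intersection: (-1, 3, 2) + (-2)·(-5, 5, -1) = (9, -7, 4).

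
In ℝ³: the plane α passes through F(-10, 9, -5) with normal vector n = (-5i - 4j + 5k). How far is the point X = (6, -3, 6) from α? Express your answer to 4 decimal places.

α: n·r = n·F gives -5x - 4y + 5z = -11.
n·X − d = (-5)·(6) + (-4)·(-3) + (5)·(6) − (-11) = 23; |n| = √66.
Distance = |23| / √66 = 23/√66 ≈ 2.8311.

2.8311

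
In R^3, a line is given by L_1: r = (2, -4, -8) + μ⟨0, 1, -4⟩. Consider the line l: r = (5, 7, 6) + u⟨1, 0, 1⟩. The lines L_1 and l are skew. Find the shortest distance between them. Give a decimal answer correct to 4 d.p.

Common perpendicular direction n = (0, 1, -4) × (1, 0, 1) = (1, -4, -1).
With w = (5, 7, 6) − (2, -4, -8) = (3, 11, 14), w · n = -55.
Distance = |w · n| / |n| = |-55| / √18 ≈ 12.9636.

12.9636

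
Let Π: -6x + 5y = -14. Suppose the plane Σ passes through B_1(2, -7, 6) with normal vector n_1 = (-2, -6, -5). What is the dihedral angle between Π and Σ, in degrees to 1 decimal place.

Σ: n_1·r = n_1·B_1 gives -2x - 6y - 5z = 8.
cos θ = |n₁·n₂| / (|n₁||n₂|) = |-18| / (√61 · √65).
θ = arccos(0.28586) ≈ 73.4°.

73.4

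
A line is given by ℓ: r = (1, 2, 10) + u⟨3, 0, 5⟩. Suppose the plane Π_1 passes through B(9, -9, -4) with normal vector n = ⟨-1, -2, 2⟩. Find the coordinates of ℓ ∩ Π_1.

(-5, 2, 0)

Π_1: n·r = n·B gives -x - 2y + 2z = 1.
Substitute r = (1, 2, 10) + t(3, 0, 5) into the plane: 15 + 7t = 1, so t = -2.
Intersection: (1, 2, 10) + (-2)·(3, 0, 5) = (-5, 2, 0).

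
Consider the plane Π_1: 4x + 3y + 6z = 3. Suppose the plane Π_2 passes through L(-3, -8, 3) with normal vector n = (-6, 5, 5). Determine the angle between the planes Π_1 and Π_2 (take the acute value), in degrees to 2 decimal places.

73.15

Π_2: n·r = n·L gives -6x + 5y + 5z = -7.
cos θ = |n₁·n₂| / (|n₁||n₂|) = |21| / (√61 · √86).
θ = arccos(0.28994) ≈ 73.15°.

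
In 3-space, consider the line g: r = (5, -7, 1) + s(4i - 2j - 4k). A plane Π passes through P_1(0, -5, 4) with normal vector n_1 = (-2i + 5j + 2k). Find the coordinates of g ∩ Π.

Π: n_1·r = n_1·P_1 gives -2x + 5y + 2z = -17.
Substitute r = (5, -7, 1) + t(4, -2, -4) into the plane: -43 + (-26)t = -17, so t = -1.
Intersection: (5, -7, 1) + (-1)·(4, -2, -4) = (1, -5, 5).

(1, -5, 5)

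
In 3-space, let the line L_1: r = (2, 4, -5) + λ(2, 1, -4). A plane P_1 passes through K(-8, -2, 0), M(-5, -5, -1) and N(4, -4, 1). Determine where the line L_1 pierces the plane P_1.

KM = (3, -3, -1), KN = (12, -2, 1); a normal to P_1 is KM × KN = (-5, -15, 30).
Using K: P_1 has equation -5x - 15y + 30z = 70.
Substitute r = (2, 4, -5) + t(2, 1, -4) into the plane: -220 + (-145)t = 70, so t = -2.
Intersection: (2, 4, -5) + (-2)·(2, 1, -4) = (-2, 2, 3).

(-2, 2, 3)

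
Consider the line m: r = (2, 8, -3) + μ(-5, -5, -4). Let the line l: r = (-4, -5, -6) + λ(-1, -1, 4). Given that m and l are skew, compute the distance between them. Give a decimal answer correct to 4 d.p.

4.9497

Common perpendicular direction n = (-5, -5, -4) × (-1, -1, 4) = (-24, 24, 0).
With w = (-4, -5, -6) − (2, 8, -3) = (-6, -13, -3), w · n = -168.
Distance = |w · n| / |n| = |-168| / √1152 ≈ 4.9497.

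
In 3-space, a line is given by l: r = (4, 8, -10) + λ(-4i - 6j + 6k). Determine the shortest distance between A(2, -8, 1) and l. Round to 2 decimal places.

Taking (4, 8, -10) on l with direction v = (-4, -6, 6): w = A − (4, 8, -10) = (-2, -16, 11), and w × v = (-30, -32, -52).
Distance = |w × v| / |v| = √4628 / √88 ≈ 7.25.

7.25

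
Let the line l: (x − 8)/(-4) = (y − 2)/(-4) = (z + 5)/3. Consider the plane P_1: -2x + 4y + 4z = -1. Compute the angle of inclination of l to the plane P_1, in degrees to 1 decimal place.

6.0

l has direction (-4, -4, 3) through (8, 2, -5).
sin θ = |n·v| / (|n||v|) = |4| / (√36 · √41) = 0.10412.
θ ≈ 6.0°.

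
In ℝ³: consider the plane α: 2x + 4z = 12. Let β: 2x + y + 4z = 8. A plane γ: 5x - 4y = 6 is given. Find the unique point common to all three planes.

Solving the 3×3 linear system 2x + 4z = 12, 2x + y + 4z = 8, 5x - 4y = 6 (e.g. by elimination or Cramer's rule, determinant = -20) gives (-2, -4, 4).

(-2, -4, 4)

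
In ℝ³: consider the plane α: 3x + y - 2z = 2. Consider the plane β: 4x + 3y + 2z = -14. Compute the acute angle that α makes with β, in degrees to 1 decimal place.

cos θ = |n₁·n₂| / (|n₁||n₂|) = |11| / (√14 · √29).
θ = arccos(0.54592) ≈ 56.9°.

56.9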